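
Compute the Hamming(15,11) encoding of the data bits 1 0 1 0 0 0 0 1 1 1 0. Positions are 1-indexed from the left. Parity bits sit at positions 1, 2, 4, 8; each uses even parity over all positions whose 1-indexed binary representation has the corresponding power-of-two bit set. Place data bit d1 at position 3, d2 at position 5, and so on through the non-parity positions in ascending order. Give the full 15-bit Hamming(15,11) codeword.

011001010001110

Place data bits at non-power-of-two positions: b3=1, b5=0, b6=1, b7=0, b9=0, b10=0, b11=0, b12=1, b13=1, b14=1, b15=0.
p1 = XOR of data positions {3,5,7,9,11,13,15} = 1⊕0⊕0⊕0⊕0⊕1⊕0 = 0
p2 = XOR of data positions {3,6,7,10,11,14,15} = 1⊕1⊕0⊕0⊕0⊕1⊕0 = 1
p4 = XOR of data positions {5,6,7,12,13,14,15} = 0⊕1⊕0⊕1⊕1⊕1⊕0 = 0
p8 = XOR of data positions {9,10,11,12,13,14,15} = 0⊕0⊕0⊕1⊕1⊕1⊕0 = 1
Codeword b1..b15 = 011001010001110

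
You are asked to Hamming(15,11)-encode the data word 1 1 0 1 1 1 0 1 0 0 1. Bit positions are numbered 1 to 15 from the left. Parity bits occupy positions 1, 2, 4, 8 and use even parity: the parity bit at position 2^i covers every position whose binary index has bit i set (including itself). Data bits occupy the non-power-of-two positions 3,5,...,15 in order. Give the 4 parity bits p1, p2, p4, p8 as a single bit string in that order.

1000

Place data bits at non-power-of-two positions: b3=1, b5=1, b6=0, b7=1, b9=1, b10=1, b11=0, b12=1, b13=0, b14=0, b15=1.
p1 = XOR of data positions {3,5,7,9,11,13,15} = 1⊕1⊕1⊕1⊕0⊕0⊕1 = 1
p2 = XOR of data positions {3,6,7,10,11,14,15} = 1⊕0⊕1⊕1⊕0⊕0⊕1 = 0
p4 = XOR of data positions {5,6,7,12,13,14,15} = 1⊕0⊕1⊕1⊕0⊕0⊕1 = 0
p8 = XOR of data positions {9,10,11,12,13,14,15} = 1⊕1⊕0⊕1⊕0⊕0⊕1 = 0
Parity bits p1,p2,p4,p8 = 1000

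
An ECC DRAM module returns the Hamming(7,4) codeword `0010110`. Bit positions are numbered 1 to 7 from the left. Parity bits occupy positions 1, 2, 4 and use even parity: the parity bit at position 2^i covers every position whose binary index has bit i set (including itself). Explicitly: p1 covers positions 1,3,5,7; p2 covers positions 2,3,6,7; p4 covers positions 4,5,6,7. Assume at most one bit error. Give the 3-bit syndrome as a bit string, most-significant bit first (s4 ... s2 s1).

s1: b1⊕b3⊕b5⊕b7 = 0⊕1⊕1⊕0 = 0
s2: b2⊕b3⊕b6⊕b7 = 0⊕1⊕1⊕0 = 0
s4: b4⊕b5⊕b6⊕b7 = 0⊕1⊕1⊕0 = 0
Syndrome (s4...s1) = 000 → position 0 (no error).

000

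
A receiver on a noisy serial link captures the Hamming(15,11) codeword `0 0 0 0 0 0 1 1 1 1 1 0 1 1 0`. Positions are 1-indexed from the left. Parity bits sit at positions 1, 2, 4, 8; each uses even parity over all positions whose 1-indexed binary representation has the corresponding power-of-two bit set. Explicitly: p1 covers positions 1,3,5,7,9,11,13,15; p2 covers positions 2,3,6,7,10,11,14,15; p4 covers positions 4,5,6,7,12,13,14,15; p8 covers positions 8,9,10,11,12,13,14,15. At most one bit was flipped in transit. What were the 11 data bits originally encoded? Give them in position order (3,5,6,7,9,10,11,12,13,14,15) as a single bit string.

s1: b1⊕b3⊕b5⊕b7⊕b9⊕b11⊕b13⊕b15 = 0⊕0⊕0⊕1⊕1⊕1⊕1⊕0 = 0
s2: b2⊕b3⊕b6⊕b7⊕b10⊕b11⊕b14⊕b15 = 0⊕0⊕0⊕1⊕1⊕1⊕1⊕0 = 0
s4: b4⊕b5⊕b6⊕b7⊕b12⊕b13⊕b14⊕b15 = 0⊕0⊕0⊕1⊕0⊕1⊕1⊕0 = 1
s8: b8⊕b9⊕b10⊕b11⊕b12⊕b13⊕b14⊕b15 = 1⊕1⊕1⊕1⊕0⊕1⊕1⊕0 = 0
Syndrome (s8...s1) = 0100 → position 4.
Flip bit 4: corrected codeword = 000100111110110
Data bits at positions 3,5,6,7,9,10,11,12,13,14,15: 00011110110

00011110110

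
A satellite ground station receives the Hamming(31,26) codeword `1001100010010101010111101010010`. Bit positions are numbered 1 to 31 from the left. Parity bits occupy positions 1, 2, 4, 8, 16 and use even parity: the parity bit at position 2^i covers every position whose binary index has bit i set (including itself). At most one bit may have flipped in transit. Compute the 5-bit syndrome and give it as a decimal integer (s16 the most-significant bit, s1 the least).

s1: b1⊕b3⊕b5⊕b7⊕b9⊕b11⊕b13⊕b15⊕b17⊕b19⊕b21⊕b23⊕b25⊕b27⊕b29⊕b31 = 1⊕0⊕1⊕0⊕1⊕0⊕0⊕0⊕0⊕0⊕1⊕1⊕1⊕1⊕0⊕0 = 1
s2: b2⊕b3⊕b6⊕b7⊕b10⊕b11⊕b14⊕b15⊕b18⊕b19⊕b22⊕b23⊕b26⊕b27⊕b30⊕b31 = 0⊕0⊕0⊕0⊕0⊕0⊕1⊕0⊕1⊕0⊕1⊕1⊕0⊕1⊕1⊕0 = 0
s4: b4⊕b5⊕b6⊕b7⊕b12⊕b13⊕b14⊕b15⊕b20⊕b21⊕b22⊕b23⊕b28⊕b29⊕b30⊕b31 = 1⊕1⊕0⊕0⊕1⊕0⊕1⊕0⊕1⊕1⊕1⊕1⊕0⊕0⊕1⊕0 = 1
s8: b8⊕b9⊕b10⊕b11⊕b12⊕b13⊕b14⊕b15⊕b24⊕b25⊕b26⊕b27⊕b28⊕b29⊕b30⊕b31 = 0⊕1⊕0⊕0⊕1⊕0⊕1⊕0⊕0⊕1⊕0⊕1⊕0⊕0⊕1⊕0 = 0
s16: b16⊕b17⊕b18⊕b19⊕b20⊕b21⊕b22⊕b23⊕b24⊕b25⊕b26⊕b27⊕b28⊕b29⊕b30⊕b31 = 1⊕0⊕1⊕0⊕1⊕1⊕1⊕1⊕0⊕1⊕0⊕1⊕0⊕0⊕1⊕0 = 1
Syndrome (s16...s1) = 10101 → position 21.

21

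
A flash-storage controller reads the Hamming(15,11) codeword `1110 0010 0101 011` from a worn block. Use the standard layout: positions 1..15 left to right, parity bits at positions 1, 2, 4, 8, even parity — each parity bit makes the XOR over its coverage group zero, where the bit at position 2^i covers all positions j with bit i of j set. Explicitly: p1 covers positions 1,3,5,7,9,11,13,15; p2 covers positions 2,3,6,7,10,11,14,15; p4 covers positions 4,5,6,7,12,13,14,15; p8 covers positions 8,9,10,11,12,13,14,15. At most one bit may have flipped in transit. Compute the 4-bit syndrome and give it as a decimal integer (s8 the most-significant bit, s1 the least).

s1: b1⊕b3⊕b5⊕b7⊕b9⊕b11⊕b13⊕b15 = 1⊕1⊕0⊕1⊕0⊕0⊕0⊕1 = 0
s2: b2⊕b3⊕b6⊕b7⊕b10⊕b11⊕b14⊕b15 = 1⊕1⊕0⊕1⊕1⊕0⊕1⊕1 = 0
s4: b4⊕b5⊕b6⊕b7⊕b12⊕b13⊕b14⊕b15 = 0⊕0⊕0⊕1⊕1⊕0⊕1⊕1 = 0
s8: b8⊕b9⊕b10⊕b11⊕b12⊕b13⊕b14⊕b15 = 0⊕0⊕1⊕0⊕1⊕0⊕1⊕1 = 0
Syndrome (s8...s1) = 0000 → position 0 (no error).

0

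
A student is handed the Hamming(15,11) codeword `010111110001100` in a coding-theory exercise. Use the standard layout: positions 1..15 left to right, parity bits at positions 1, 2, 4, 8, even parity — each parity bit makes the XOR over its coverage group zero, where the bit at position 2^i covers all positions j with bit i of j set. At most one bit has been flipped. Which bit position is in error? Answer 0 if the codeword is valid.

s1: b1⊕b3⊕b5⊕b7⊕b9⊕b11⊕b13⊕b15 = 0⊕0⊕1⊕1⊕0⊕0⊕1⊕0 = 1
s2: b2⊕b3⊕b6⊕b7⊕b10⊕b11⊕b14⊕b15 = 1⊕0⊕1⊕1⊕0⊕0⊕0⊕0 = 1
s4: b4⊕b5⊕b6⊕b7⊕b12⊕b13⊕b14⊕b15 = 1⊕1⊕1⊕1⊕1⊕1⊕0⊕0 = 0
s8: b8⊕b9⊕b10⊕b11⊕b12⊕b13⊕b14⊕b15 = 1⊕0⊕0⊕0⊕1⊕1⊕0⊕0 = 1
Syndrome (s8...s1) = 1011 → position 11.

11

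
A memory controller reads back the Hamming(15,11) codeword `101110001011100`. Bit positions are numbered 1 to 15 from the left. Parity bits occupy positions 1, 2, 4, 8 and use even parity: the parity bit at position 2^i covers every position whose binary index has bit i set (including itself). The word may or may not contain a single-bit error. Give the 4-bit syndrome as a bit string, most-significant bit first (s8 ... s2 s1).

s1: b1⊕b3⊕b5⊕b7⊕b9⊕b11⊕b13⊕b15 = 1⊕1⊕1⊕0⊕1⊕1⊕1⊕0 = 0
s2: b2⊕b3⊕b6⊕b7⊕b10⊕b11⊕b14⊕b15 = 0⊕1⊕0⊕0⊕0⊕1⊕0⊕0 = 0
s4: b4⊕b5⊕b6⊕b7⊕b12⊕b13⊕b14⊕b15 = 1⊕1⊕0⊕0⊕1⊕1⊕0⊕0 = 0
s8: b8⊕b9⊕b10⊕b11⊕b12⊕b13⊕b14⊕b15 = 0⊕1⊕0⊕1⊕1⊕1⊕0⊕0 = 0
Syndrome (s8...s1) = 0000 → position 0 (no error).

0000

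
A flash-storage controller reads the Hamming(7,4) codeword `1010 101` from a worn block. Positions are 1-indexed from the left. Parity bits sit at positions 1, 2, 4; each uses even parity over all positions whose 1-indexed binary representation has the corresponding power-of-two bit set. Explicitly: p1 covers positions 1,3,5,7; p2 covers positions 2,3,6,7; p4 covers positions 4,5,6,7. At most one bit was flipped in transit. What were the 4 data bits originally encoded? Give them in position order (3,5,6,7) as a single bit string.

s1: b1⊕b3⊕b5⊕b7 = 1⊕1⊕1⊕1 = 0
s2: b2⊕b3⊕b6⊕b7 = 0⊕1⊕0⊕1 = 0
s4: b4⊕b5⊕b6⊕b7 = 0⊕1⊕0⊕1 = 0
Syndrome (s4...s1) = 000 → position 0 (no error).
No correction needed.
Data bits at positions 3,5,6,7: 1101

1101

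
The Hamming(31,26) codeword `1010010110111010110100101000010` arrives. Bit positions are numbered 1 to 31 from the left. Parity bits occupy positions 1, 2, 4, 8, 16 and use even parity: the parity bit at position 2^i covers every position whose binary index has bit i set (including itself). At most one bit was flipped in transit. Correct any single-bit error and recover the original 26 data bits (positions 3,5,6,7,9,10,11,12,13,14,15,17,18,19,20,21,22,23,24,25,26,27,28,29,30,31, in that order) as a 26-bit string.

10111011101110100101000010

s1: b1⊕b3⊕b5⊕b7⊕b9⊕b11⊕b13⊕b15⊕b17⊕b19⊕b21⊕b23⊕b25⊕b27⊕b29⊕b31 = 1⊕1⊕0⊕0⊕1⊕1⊕1⊕1⊕1⊕0⊕0⊕1⊕1⊕0⊕0⊕0 = 1
s2: b2⊕b3⊕b6⊕b7⊕b10⊕b11⊕b14⊕b15⊕b18⊕b19⊕b22⊕b23⊕b26⊕b27⊕b30⊕b31 = 0⊕1⊕1⊕0⊕0⊕1⊕0⊕1⊕1⊕0⊕0⊕1⊕0⊕0⊕1⊕0 = 1
s4: b4⊕b5⊕b6⊕b7⊕b12⊕b13⊕b14⊕b15⊕b20⊕b21⊕b22⊕b23⊕b28⊕b29⊕b30⊕b31 = 0⊕0⊕1⊕0⊕1⊕1⊕0⊕1⊕1⊕0⊕0⊕1⊕0⊕0⊕1⊕0 = 1
s8: b8⊕b9⊕b10⊕b11⊕b12⊕b13⊕b14⊕b15⊕b24⊕b25⊕b26⊕b27⊕b28⊕b29⊕b30⊕b31 = 1⊕1⊕0⊕1⊕1⊕1⊕0⊕1⊕0⊕1⊕0⊕0⊕0⊕0⊕1⊕0 = 0
s16: b16⊕b17⊕b18⊕b19⊕b20⊕b21⊕b22⊕b23⊕b24⊕b25⊕b26⊕b27⊕b28⊕b29⊕b30⊕b31 = 0⊕1⊕1⊕0⊕1⊕0⊕0⊕1⊕0⊕1⊕0⊕0⊕0⊕0⊕1⊕0 = 0
Syndrome (s16...s1) = 00111 → position 7.
Flip bit 7: corrected codeword = 1010011110111010110100101000010
Data bits at positions 3,5,6,7,9,10,11,12,13,14,15,17,18,19,20,21,22,23,24,25,26,27,28,29,30,31: 10111011101110100101000010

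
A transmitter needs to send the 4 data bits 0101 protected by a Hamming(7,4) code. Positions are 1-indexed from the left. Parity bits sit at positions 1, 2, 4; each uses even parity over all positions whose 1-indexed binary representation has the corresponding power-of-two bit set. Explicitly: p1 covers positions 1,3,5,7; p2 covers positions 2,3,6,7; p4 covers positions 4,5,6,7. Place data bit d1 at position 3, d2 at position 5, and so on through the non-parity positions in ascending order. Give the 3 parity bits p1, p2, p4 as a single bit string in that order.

010

Place data bits at non-power-of-two positions: b3=0, b5=1, b6=0, b7=1.
p1 = XOR of data positions {3,5,7} = 0⊕1⊕1 = 0
p2 = XOR of data positions {3,6,7} = 0⊕0⊕1 = 1
p4 = XOR of data positions {5,6,7} = 1⊕0⊕1 = 0
Parity bits p1,p2,p4 = 010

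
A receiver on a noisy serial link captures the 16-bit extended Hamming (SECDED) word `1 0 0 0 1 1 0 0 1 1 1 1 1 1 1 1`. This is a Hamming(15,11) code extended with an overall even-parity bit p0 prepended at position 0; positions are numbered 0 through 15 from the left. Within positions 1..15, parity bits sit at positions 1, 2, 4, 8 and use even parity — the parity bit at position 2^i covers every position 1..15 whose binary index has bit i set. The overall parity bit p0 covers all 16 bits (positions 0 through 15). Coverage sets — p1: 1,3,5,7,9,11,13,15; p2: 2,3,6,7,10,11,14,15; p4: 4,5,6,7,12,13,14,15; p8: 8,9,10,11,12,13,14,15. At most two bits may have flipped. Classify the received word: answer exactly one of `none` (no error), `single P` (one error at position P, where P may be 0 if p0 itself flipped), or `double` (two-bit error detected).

single 1

s1: b1⊕b3⊕b5⊕b7⊕b9⊕b11⊕b13⊕b15 = 0⊕0⊕1⊕0⊕1⊕1⊕1⊕1 = 1
s2: b2⊕b3⊕b6⊕b7⊕b10⊕b11⊕b14⊕b15 = 0⊕0⊕0⊕0⊕1⊕1⊕1⊕1 = 0
s4: b4⊕b5⊕b6⊕b7⊕b12⊕b13⊕b14⊕b15 = 1⊕1⊕0⊕0⊕1⊕1⊕1⊕1 = 0
s8: b8⊕b9⊕b10⊕b11⊕b12⊕b13⊕b14⊕b15 = 1⊕1⊕1⊕1⊕1⊕1⊕1⊕1 = 0
Syndrome (s8...s1) = 0001 → position 1.
Overall parity (XOR of all 16 bits, including p0): 1⊕0⊕0⊕0⊕1⊕1⊕0⊕0⊕1⊕1⊕1⊕1⊕1⊕1⊕1⊕1 = 1
Overall=1, syndrome position=1 → single-bit error at position 1.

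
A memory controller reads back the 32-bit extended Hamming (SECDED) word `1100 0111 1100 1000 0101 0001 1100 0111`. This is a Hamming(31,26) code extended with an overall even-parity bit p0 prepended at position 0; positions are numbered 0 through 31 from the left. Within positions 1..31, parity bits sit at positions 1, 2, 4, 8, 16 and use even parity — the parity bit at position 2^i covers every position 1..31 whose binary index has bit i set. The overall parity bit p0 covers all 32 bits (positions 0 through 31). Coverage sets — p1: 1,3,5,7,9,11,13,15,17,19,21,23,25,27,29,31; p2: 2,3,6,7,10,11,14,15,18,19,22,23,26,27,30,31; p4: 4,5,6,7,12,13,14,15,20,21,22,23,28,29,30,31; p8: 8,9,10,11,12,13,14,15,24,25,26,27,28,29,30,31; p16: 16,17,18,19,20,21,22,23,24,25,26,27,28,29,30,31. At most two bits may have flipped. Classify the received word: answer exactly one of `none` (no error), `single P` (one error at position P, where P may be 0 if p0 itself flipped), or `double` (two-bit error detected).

s1: b1⊕b3⊕b5⊕b7⊕b9⊕b11⊕b13⊕b15⊕b17⊕b19⊕b21⊕b23⊕b25⊕b27⊕b29⊕b31 = 1⊕0⊕1⊕1⊕1⊕0⊕0⊕0⊕1⊕1⊕0⊕1⊕1⊕0⊕1⊕1 = 0
s2: b2⊕b3⊕b6⊕b7⊕b10⊕b11⊕b14⊕b15⊕b18⊕b19⊕b22⊕b23⊕b26⊕b27⊕b30⊕b31 = 0⊕0⊕1⊕1⊕0⊕0⊕0⊕0⊕0⊕1⊕0⊕1⊕0⊕0⊕1⊕1 = 0
s4: b4⊕b5⊕b6⊕b7⊕b12⊕b13⊕b14⊕b15⊕b20⊕b21⊕b22⊕b23⊕b28⊕b29⊕b30⊕b31 = 0⊕1⊕1⊕1⊕1⊕0⊕0⊕0⊕0⊕0⊕0⊕1⊕0⊕1⊕1⊕1 = 0
s8: b8⊕b9⊕b10⊕b11⊕b12⊕b13⊕b14⊕b15⊕b24⊕b25⊕b26⊕b27⊕b28⊕b29⊕b30⊕b31 = 1⊕1⊕0⊕0⊕1⊕0⊕0⊕0⊕1⊕1⊕0⊕0⊕0⊕1⊕1⊕1 = 0
s16: b16⊕b17⊕b18⊕b19⊕b20⊕b21⊕b22⊕b23⊕b24⊕b25⊕b26⊕b27⊕b28⊕b29⊕b30⊕b31 = 0⊕1⊕0⊕1⊕0⊕0⊕0⊕1⊕1⊕1⊕0⊕0⊕0⊕1⊕1⊕1 = 0
Syndrome (s16...s1) = 00000 → position 0 (no error).
Overall parity (XOR of all 32 bits, including p0): 1⊕1⊕0⊕0⊕0⊕1⊕1⊕1⊕1⊕1⊕0⊕0⊕1⊕0⊕0⊕0⊕0⊕1⊕0⊕1⊕0⊕0⊕0⊕1⊕1⊕1⊕0⊕0⊕0⊕1⊕1⊕1 = 0
Overall=0, syndrome position=0 → no error.

none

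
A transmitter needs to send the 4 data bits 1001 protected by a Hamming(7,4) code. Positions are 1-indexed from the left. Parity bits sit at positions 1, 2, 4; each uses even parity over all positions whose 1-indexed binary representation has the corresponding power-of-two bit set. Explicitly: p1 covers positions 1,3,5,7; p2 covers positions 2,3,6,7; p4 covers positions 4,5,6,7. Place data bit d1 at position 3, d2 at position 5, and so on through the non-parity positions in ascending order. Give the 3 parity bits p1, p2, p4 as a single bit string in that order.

001

Place data bits at non-power-of-two positions: b3=1, b5=0, b6=0, b7=1.
p1 = XOR of data positions {3,5,7} = 1⊕0⊕1 = 0
p2 = XOR of data positions {3,6,7} = 1⊕0⊕1 = 0
p4 = XOR of data positions {5,6,7} = 0⊕0⊕1 = 1
Parity bits p1,p2,p4 = 001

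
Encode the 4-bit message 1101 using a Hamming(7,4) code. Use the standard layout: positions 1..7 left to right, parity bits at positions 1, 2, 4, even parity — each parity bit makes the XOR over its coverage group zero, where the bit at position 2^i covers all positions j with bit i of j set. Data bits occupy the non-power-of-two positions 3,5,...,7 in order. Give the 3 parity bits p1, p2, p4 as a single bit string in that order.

100

Place data bits at non-power-of-two positions: b3=1, b5=1, b6=0, b7=1.
p1 = XOR of data positions {3,5,7} = 1⊕1⊕1 = 1
p2 = XOR of data positions {3,6,7} = 1⊕0⊕1 = 0
p4 = XOR of data positions {5,6,7} = 1⊕0⊕1 = 0
Parity bits p1,p2,p4 = 100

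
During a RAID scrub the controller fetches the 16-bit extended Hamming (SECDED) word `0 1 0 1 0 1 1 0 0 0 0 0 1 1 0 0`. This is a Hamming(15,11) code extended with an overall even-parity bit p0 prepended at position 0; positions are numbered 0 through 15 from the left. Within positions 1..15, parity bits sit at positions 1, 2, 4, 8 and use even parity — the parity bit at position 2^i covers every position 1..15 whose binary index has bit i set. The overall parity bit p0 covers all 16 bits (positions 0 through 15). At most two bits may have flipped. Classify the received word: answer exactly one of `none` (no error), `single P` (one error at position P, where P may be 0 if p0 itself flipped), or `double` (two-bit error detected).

s1: b1⊕b3⊕b5⊕b7⊕b9⊕b11⊕b13⊕b15 = 1⊕1⊕1⊕0⊕0⊕0⊕1⊕0 = 0
s2: b2⊕b3⊕b6⊕b7⊕b10⊕b11⊕b14⊕b15 = 0⊕1⊕1⊕0⊕0⊕0⊕0⊕0 = 0
s4: b4⊕b5⊕b6⊕b7⊕b12⊕b13⊕b14⊕b15 = 0⊕1⊕1⊕0⊕1⊕1⊕0⊕0 = 0
s8: b8⊕b9⊕b10⊕b11⊕b12⊕b13⊕b14⊕b15 = 0⊕0⊕0⊕0⊕1⊕1⊕0⊕0 = 0
Syndrome (s8...s1) = 0000 → position 0 (no error).
Overall parity (XOR of all 16 bits, including p0): 0⊕1⊕0⊕1⊕0⊕1⊕1⊕0⊕0⊕0⊕0⊕0⊕1⊕1⊕0⊕0 = 0
Overall=0, syndrome position=0 → no error.

none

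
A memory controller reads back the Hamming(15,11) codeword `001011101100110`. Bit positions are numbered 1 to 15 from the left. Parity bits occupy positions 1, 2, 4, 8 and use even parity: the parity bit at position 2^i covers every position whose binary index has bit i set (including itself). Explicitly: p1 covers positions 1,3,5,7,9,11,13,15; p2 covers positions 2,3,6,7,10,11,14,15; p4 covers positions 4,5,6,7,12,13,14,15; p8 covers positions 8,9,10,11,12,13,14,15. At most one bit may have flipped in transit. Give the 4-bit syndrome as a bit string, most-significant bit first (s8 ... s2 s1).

0111

s1: b1⊕b3⊕b5⊕b7⊕b9⊕b11⊕b13⊕b15 = 0⊕1⊕1⊕1⊕1⊕0⊕1⊕0 = 1
s2: b2⊕b3⊕b6⊕b7⊕b10⊕b11⊕b14⊕b15 = 0⊕1⊕1⊕1⊕1⊕0⊕1⊕0 = 1
s4: b4⊕b5⊕b6⊕b7⊕b12⊕b13⊕b14⊕b15 = 0⊕1⊕1⊕1⊕0⊕1⊕1⊕0 = 1
s8: b8⊕b9⊕b10⊕b11⊕b12⊕b13⊕b14⊕b15 = 0⊕1⊕1⊕0⊕0⊕1⊕1⊕0 = 0
Syndrome (s8...s1) = 0111 → position 7.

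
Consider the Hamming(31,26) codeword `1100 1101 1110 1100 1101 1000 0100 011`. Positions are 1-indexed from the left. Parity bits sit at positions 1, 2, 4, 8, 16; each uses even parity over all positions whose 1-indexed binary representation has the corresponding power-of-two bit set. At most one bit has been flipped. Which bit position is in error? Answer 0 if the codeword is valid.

26

s1: b1⊕b3⊕b5⊕b7⊕b9⊕b11⊕b13⊕b15⊕b17⊕b19⊕b21⊕b23⊕b25⊕b27⊕b29⊕b31 = 1⊕0⊕1⊕0⊕1⊕1⊕1⊕0⊕1⊕0⊕1⊕0⊕0⊕0⊕0⊕1 = 0
s2: b2⊕b3⊕b6⊕b7⊕b10⊕b11⊕b14⊕b15⊕b18⊕b19⊕b22⊕b23⊕b26⊕b27⊕b30⊕b31 = 1⊕0⊕1⊕0⊕1⊕1⊕1⊕0⊕1⊕0⊕0⊕0⊕1⊕0⊕1⊕1 = 1
s4: b4⊕b5⊕b6⊕b7⊕b12⊕b13⊕b14⊕b15⊕b20⊕b21⊕b22⊕b23⊕b28⊕b29⊕b30⊕b31 = 0⊕1⊕1⊕0⊕0⊕1⊕1⊕0⊕1⊕1⊕0⊕0⊕0⊕0⊕1⊕1 = 0
s8: b8⊕b9⊕b10⊕b11⊕b12⊕b13⊕b14⊕b15⊕b24⊕b25⊕b26⊕b27⊕b28⊕b29⊕b30⊕b31 = 1⊕1⊕1⊕1⊕0⊕1⊕1⊕0⊕0⊕0⊕1⊕0⊕0⊕0⊕1⊕1 = 1
s16: b16⊕b17⊕b18⊕b19⊕b20⊕b21⊕b22⊕b23⊕b24⊕b25⊕b26⊕b27⊕b28⊕b29⊕b30⊕b31 = 0⊕1⊕1⊕0⊕1⊕1⊕0⊕0⊕0⊕0⊕1⊕0⊕0⊕0⊕1⊕1 = 1
Syndrome (s16...s1) = 11010 → position 26.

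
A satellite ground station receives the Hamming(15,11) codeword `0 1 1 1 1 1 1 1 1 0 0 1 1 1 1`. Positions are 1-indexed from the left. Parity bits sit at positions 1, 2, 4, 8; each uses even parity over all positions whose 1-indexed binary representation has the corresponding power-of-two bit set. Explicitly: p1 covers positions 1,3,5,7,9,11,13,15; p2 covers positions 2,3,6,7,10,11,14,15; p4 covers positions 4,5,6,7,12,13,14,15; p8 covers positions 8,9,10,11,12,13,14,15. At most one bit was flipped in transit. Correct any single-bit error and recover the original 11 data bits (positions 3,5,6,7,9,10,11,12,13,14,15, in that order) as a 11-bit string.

11111001111

s1: b1⊕b3⊕b5⊕b7⊕b9⊕b11⊕b13⊕b15 = 0⊕1⊕1⊕1⊕1⊕0⊕1⊕1 = 0
s2: b2⊕b3⊕b6⊕b7⊕b10⊕b11⊕b14⊕b15 = 1⊕1⊕1⊕1⊕0⊕0⊕1⊕1 = 0
s4: b4⊕b5⊕b6⊕b7⊕b12⊕b13⊕b14⊕b15 = 1⊕1⊕1⊕1⊕1⊕1⊕1⊕1 = 0
s8: b8⊕b9⊕b10⊕b11⊕b12⊕b13⊕b14⊕b15 = 1⊕1⊕0⊕0⊕1⊕1⊕1⊕1 = 0
Syndrome (s8...s1) = 0000 → position 0 (no error).
No correction needed.
Data bits at positions 3,5,6,7,9,10,11,12,13,14,15: 11111001111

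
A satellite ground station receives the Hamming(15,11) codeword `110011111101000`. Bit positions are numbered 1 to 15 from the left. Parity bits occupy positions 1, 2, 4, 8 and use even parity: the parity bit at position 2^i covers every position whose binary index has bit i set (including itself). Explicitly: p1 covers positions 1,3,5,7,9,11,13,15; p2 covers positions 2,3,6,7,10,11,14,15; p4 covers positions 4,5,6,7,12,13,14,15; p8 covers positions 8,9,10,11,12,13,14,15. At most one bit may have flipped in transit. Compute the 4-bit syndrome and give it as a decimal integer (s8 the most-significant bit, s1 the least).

0

s1: b1⊕b3⊕b5⊕b7⊕b9⊕b11⊕b13⊕b15 = 1⊕0⊕1⊕1⊕1⊕0⊕0⊕0 = 0
s2: b2⊕b3⊕b6⊕b7⊕b10⊕b11⊕b14⊕b15 = 1⊕0⊕1⊕1⊕1⊕0⊕0⊕0 = 0
s4: b4⊕b5⊕b6⊕b7⊕b12⊕b13⊕b14⊕b15 = 0⊕1⊕1⊕1⊕1⊕0⊕0⊕0 = 0
s8: b8⊕b9⊕b10⊕b11⊕b12⊕b13⊕b14⊕b15 = 1⊕1⊕1⊕0⊕1⊕0⊕0⊕0 = 0
Syndrome (s8...s1) = 0000 → position 0 (no error).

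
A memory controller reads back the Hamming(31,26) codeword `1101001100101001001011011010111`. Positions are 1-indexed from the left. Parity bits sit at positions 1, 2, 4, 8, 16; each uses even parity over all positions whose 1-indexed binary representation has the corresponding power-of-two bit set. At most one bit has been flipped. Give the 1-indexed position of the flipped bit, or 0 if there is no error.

8

s1: b1⊕b3⊕b5⊕b7⊕b9⊕b11⊕b13⊕b15⊕b17⊕b19⊕b21⊕b23⊕b25⊕b27⊕b29⊕b31 = 1⊕0⊕0⊕1⊕0⊕1⊕1⊕0⊕0⊕1⊕1⊕0⊕1⊕1⊕1⊕1 = 0
s2: b2⊕b3⊕b6⊕b7⊕b10⊕b11⊕b14⊕b15⊕b18⊕b19⊕b22⊕b23⊕b26⊕b27⊕b30⊕b31 = 1⊕0⊕0⊕1⊕0⊕1⊕0⊕0⊕0⊕1⊕1⊕0⊕0⊕1⊕1⊕1 = 0
s4: b4⊕b5⊕b6⊕b7⊕b12⊕b13⊕b14⊕b15⊕b20⊕b21⊕b22⊕b23⊕b28⊕b29⊕b30⊕b31 = 1⊕0⊕0⊕1⊕0⊕1⊕0⊕0⊕0⊕1⊕1⊕0⊕0⊕1⊕1⊕1 = 0
s8: b8⊕b9⊕b10⊕b11⊕b12⊕b13⊕b14⊕b15⊕b24⊕b25⊕b26⊕b27⊕b28⊕b29⊕b30⊕b31 = 1⊕0⊕0⊕1⊕0⊕1⊕0⊕0⊕1⊕1⊕0⊕1⊕0⊕1⊕1⊕1 = 1
s16: b16⊕b17⊕b18⊕b19⊕b20⊕b21⊕b22⊕b23⊕b24⊕b25⊕b26⊕b27⊕b28⊕b29⊕b30⊕b31 = 1⊕0⊕0⊕1⊕0⊕1⊕1⊕0⊕1⊕1⊕0⊕1⊕0⊕1⊕1⊕1 = 0
Syndrome (s16...s1) = 01000 → position 8.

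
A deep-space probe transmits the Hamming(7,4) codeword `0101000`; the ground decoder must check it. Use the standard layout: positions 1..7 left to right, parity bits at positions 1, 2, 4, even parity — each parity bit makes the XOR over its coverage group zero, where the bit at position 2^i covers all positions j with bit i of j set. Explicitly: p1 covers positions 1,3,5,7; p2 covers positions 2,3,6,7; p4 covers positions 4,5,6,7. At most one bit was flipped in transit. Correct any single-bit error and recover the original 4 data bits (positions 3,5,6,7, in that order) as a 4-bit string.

s1: b1⊕b3⊕b5⊕b7 = 0⊕0⊕0⊕0 = 0
s2: b2⊕b3⊕b6⊕b7 = 1⊕0⊕0⊕0 = 1
s4: b4⊕b5⊕b6⊕b7 = 1⊕0⊕0⊕0 = 1
Syndrome (s4...s1) = 110 → position 6.
Flip bit 6: corrected codeword = 0101010
Data bits at positions 3,5,6,7: 0010

0010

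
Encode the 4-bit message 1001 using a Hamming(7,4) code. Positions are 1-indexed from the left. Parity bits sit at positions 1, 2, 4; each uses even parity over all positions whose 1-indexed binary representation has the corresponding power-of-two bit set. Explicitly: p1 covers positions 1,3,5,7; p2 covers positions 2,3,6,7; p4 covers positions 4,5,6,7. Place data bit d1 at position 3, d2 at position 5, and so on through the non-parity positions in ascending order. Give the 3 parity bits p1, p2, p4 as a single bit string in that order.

Place data bits at non-power-of-two positions: b3=1, b5=0, b6=0, b7=1.
p1 = XOR of data positions {3,5,7} = 1⊕0⊕1 = 0
p2 = XOR of data positions {3,6,7} = 1⊕0⊕1 = 0
p4 = XOR of data positions {5,6,7} = 0⊕0⊕1 = 1
Parity bits p1,p2,p4 = 001

001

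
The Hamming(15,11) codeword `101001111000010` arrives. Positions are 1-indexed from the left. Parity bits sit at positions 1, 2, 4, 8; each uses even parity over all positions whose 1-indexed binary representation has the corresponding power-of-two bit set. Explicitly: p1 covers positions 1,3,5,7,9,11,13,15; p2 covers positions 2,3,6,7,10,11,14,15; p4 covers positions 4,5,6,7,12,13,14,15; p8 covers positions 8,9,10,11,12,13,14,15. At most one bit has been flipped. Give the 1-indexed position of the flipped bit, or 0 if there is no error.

s1: b1⊕b3⊕b5⊕b7⊕b9⊕b11⊕b13⊕b15 = 1⊕1⊕0⊕1⊕1⊕0⊕0⊕0 = 0
s2: b2⊕b3⊕b6⊕b7⊕b10⊕b11⊕b14⊕b15 = 0⊕1⊕1⊕1⊕0⊕0⊕1⊕0 = 0
s4: b4⊕b5⊕b6⊕b7⊕b12⊕b13⊕b14⊕b15 = 0⊕0⊕1⊕1⊕0⊕0⊕1⊕0 = 1
s8: b8⊕b9⊕b10⊕b11⊕b12⊕b13⊕b14⊕b15 = 1⊕1⊕0⊕0⊕0⊕0⊕1⊕0 = 1
Syndrome (s8...s1) = 1100 → position 12.

12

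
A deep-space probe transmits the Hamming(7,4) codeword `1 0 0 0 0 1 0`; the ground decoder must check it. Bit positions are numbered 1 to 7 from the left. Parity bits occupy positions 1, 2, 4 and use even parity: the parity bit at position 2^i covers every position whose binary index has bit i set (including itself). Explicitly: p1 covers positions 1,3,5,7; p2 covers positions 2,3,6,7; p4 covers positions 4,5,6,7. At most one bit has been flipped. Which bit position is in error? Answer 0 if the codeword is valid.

7

s1: b1⊕b3⊕b5⊕b7 = 1⊕0⊕0⊕0 = 1
s2: b2⊕b3⊕b6⊕b7 = 0⊕0⊕1⊕0 = 1
s4: b4⊕b5⊕b6⊕b7 = 0⊕0⊕1⊕0 = 1
Syndrome (s4...s1) = 111 → position 7.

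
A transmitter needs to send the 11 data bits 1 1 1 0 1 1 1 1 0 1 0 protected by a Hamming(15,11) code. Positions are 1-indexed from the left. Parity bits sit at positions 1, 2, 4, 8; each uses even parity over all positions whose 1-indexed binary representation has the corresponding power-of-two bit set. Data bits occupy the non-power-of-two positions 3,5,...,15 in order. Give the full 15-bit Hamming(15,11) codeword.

Place data bits at non-power-of-two positions: b3=1, b5=1, b6=1, b7=0, b9=1, b10=1, b11=1, b12=1, b13=0, b14=1, b15=0.
p1 = XOR of data positions {3,5,7,9,11,13,15} = 1⊕1⊕0⊕1⊕1⊕0⊕0 = 0
p2 = XOR of data positions {3,6,7,10,11,14,15} = 1⊕1⊕0⊕1⊕1⊕1⊕0 = 1
p4 = XOR of data positions {5,6,7,12,13,14,15} = 1⊕1⊕0⊕1⊕0⊕1⊕0 = 0
p8 = XOR of data positions {9,10,11,12,13,14,15} = 1⊕1⊕1⊕1⊕0⊕1⊕0 = 1
Codeword b1..b15 = 011011011111010

011011011111010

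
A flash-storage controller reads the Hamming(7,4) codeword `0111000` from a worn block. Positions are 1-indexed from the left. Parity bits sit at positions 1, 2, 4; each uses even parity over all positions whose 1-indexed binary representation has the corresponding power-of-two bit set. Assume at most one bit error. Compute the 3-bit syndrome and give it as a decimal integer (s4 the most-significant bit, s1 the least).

s1: b1⊕b3⊕b5⊕b7 = 0⊕1⊕0⊕0 = 1
s2: b2⊕b3⊕b6⊕b7 = 1⊕1⊕0⊕0 = 0
s4: b4⊕b5⊕b6⊕b7 = 1⊕0⊕0⊕0 = 1
Syndrome (s4...s1) = 101 → position 5.

5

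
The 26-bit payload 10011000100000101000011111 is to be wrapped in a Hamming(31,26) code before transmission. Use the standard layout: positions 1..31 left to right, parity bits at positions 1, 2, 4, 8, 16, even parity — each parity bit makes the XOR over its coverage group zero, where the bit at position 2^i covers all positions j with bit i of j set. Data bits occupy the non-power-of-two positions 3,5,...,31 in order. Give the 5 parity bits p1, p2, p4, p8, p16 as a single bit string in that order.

Place data bits at non-power-of-two positions: b3=1, b5=0, b6=0, b7=1, b9=1, b10=0, b11=0, b12=0, b13=1, b14=0, b15=0, b17=0, b18=0, b19=0, b20=1, b21=0, b22=1, b23=0, b24=0, b25=0, b26=0, b27=1, b28=1, b29=1, b30=1, b31=1.
p1 = XOR of data positions {3,5,7,9,11,13,15,17,19,21,23,25,27,29,31} = 1⊕0⊕1⊕1⊕0⊕1⊕0⊕0⊕0⊕0⊕0⊕0⊕1⊕1⊕1 = 1
p2 = XOR of data positions {3,6,7,10,11,14,15,18,19,22,23,26,27,30,31} = 1⊕0⊕1⊕0⊕0⊕0⊕0⊕0⊕0⊕1⊕0⊕0⊕1⊕1⊕1 = 0
p4 = XOR of data positions {5,6,7,12,13,14,15,20,21,22,23,28,29,30,31} = 0⊕0⊕1⊕0⊕1⊕0⊕0⊕1⊕0⊕1⊕0⊕1⊕1⊕1⊕1 = 0
p8 = XOR of data positions {9,10,11,12,13,14,15,24,25,26,27,28,29,30,31} = 1⊕0⊕0⊕0⊕1⊕0⊕0⊕0⊕0⊕0⊕1⊕1⊕1⊕1⊕1 = 1
p16 = XOR of data positions {17,18,19,20,21,22,23,24,25,26,27,28,29,30,31} = 0⊕0⊕0⊕1⊕0⊕1⊕0⊕0⊕0⊕0⊕1⊕1⊕1⊕1⊕1 = 1
Parity bits p1,p2,p4,p8,p16 = 10011

10011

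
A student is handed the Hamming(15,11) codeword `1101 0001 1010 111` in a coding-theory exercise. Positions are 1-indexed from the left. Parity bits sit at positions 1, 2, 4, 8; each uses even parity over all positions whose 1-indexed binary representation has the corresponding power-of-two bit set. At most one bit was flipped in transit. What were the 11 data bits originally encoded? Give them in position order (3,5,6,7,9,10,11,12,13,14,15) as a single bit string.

s1: b1⊕b3⊕b5⊕b7⊕b9⊕b11⊕b13⊕b15 = 1⊕0⊕0⊕0⊕1⊕1⊕1⊕1 = 1
s2: b2⊕b3⊕b6⊕b7⊕b10⊕b11⊕b14⊕b15 = 1⊕0⊕0⊕0⊕0⊕1⊕1⊕1 = 0
s4: b4⊕b5⊕b6⊕b7⊕b12⊕b13⊕b14⊕b15 = 1⊕0⊕0⊕0⊕0⊕1⊕1⊕1 = 0
s8: b8⊕b9⊕b10⊕b11⊕b12⊕b13⊕b14⊕b15 = 1⊕1⊕0⊕1⊕0⊕1⊕1⊕1 = 0
Syndrome (s8...s1) = 0001 → position 1.
Flip bit 1: corrected codeword = 010100011010111
Data bits at positions 3,5,6,7,9,10,11,12,13,14,15: 00001010111

00001010111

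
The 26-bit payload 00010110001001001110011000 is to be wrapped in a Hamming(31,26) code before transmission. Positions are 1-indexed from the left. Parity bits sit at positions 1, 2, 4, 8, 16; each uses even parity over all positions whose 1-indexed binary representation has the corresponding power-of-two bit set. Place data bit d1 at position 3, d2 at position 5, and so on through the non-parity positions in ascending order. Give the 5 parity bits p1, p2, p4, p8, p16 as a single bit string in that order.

Place data bits at non-power-of-two positions: b3=0, b5=0, b6=0, b7=1, b9=0, b10=1, b11=1, b12=0, b13=0, b14=0, b15=1, b17=0, b18=0, b19=1, b20=0, b21=0, b22=1, b23=1, b24=1, b25=0, b26=0, b27=1, b28=1, b29=0, b30=0, b31=0.
p1 = XOR of data positions {3,5,7,9,11,13,15,17,19,21,23,25,27,29,31} = 0⊕0⊕1⊕0⊕1⊕0⊕1⊕0⊕1⊕0⊕1⊕0⊕1⊕0⊕0 = 0
p2 = XOR of data positions {3,6,7,10,11,14,15,18,19,22,23,26,27,30,31} = 0⊕0⊕1⊕1⊕1⊕0⊕1⊕0⊕1⊕1⊕1⊕0⊕1⊕0⊕0 = 0
p4 = XOR of data positions {5,6,7,12,13,14,15,20,21,22,23,28,29,30,31} = 0⊕0⊕1⊕0⊕0⊕0⊕1⊕0⊕0⊕1⊕1⊕1⊕0⊕0⊕0 = 1
p8 = XOR of data positions {9,10,11,12,13,14,15,24,25,26,27,28,29,30,31} = 0⊕1⊕1⊕0⊕0⊕0⊕1⊕1⊕0⊕0⊕1⊕1⊕0⊕0⊕0 = 0
p16 = XOR of data positions {17,18,19,20,21,22,23,24,25,26,27,28,29,30,31} = 0⊕0⊕1⊕0⊕0⊕1⊕1⊕1⊕0⊕0⊕1⊕1⊕0⊕0⊕0 = 0
Parity bits p1,p2,p4,p8,p16 = 00100

00100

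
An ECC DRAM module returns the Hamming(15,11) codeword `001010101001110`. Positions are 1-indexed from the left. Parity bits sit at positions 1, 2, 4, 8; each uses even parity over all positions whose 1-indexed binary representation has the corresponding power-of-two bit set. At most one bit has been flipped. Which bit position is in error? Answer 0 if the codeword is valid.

7

s1: b1⊕b3⊕b5⊕b7⊕b9⊕b11⊕b13⊕b15 = 0⊕1⊕1⊕1⊕1⊕0⊕1⊕0 = 1
s2: b2⊕b3⊕b6⊕b7⊕b10⊕b11⊕b14⊕b15 = 0⊕1⊕0⊕1⊕0⊕0⊕1⊕0 = 1
s4: b4⊕b5⊕b6⊕b7⊕b12⊕b13⊕b14⊕b15 = 0⊕1⊕0⊕1⊕1⊕1⊕1⊕0 = 1
s8: b8⊕b9⊕b10⊕b11⊕b12⊕b13⊕b14⊕b15 = 0⊕1⊕0⊕0⊕1⊕1⊕1⊕0 = 0
Syndrome (s8...s1) = 0111 → position 7.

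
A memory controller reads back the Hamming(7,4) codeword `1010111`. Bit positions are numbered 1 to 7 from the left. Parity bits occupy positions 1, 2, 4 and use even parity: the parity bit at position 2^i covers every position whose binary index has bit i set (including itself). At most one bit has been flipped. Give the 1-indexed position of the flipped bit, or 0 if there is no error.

s1: b1⊕b3⊕b5⊕b7 = 1⊕1⊕1⊕1 = 0
s2: b2⊕b3⊕b6⊕b7 = 0⊕1⊕1⊕1 = 1
s4: b4⊕b5⊕b6⊕b7 = 0⊕1⊕1⊕1 = 1
Syndrome (s4...s1) = 110 → position 6.

6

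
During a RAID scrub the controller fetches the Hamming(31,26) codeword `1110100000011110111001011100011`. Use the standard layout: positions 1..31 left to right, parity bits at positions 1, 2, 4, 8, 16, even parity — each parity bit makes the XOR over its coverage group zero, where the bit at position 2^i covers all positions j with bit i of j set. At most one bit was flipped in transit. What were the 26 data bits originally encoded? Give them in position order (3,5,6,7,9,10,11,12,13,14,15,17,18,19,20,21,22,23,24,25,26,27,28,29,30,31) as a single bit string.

s1: b1⊕b3⊕b5⊕b7⊕b9⊕b11⊕b13⊕b15⊕b17⊕b19⊕b21⊕b23⊕b25⊕b27⊕b29⊕b31 = 1⊕1⊕1⊕0⊕0⊕0⊕1⊕1⊕1⊕1⊕0⊕0⊕1⊕0⊕0⊕1 = 1
s2: b2⊕b3⊕b6⊕b7⊕b10⊕b11⊕b14⊕b15⊕b18⊕b19⊕b22⊕b23⊕b26⊕b27⊕b30⊕b31 = 1⊕1⊕0⊕0⊕0⊕0⊕1⊕1⊕1⊕1⊕1⊕0⊕1⊕0⊕1⊕1 = 0
s4: b4⊕b5⊕b6⊕b7⊕b12⊕b13⊕b14⊕b15⊕b20⊕b21⊕b22⊕b23⊕b28⊕b29⊕b30⊕b31 = 0⊕1⊕0⊕0⊕1⊕1⊕1⊕1⊕0⊕0⊕1⊕0⊕0⊕0⊕1⊕1 = 0
s8: b8⊕b9⊕b10⊕b11⊕b12⊕b13⊕b14⊕b15⊕b24⊕b25⊕b26⊕b27⊕b28⊕b29⊕b30⊕b31 = 0⊕0⊕0⊕0⊕1⊕1⊕1⊕1⊕1⊕1⊕1⊕0⊕0⊕0⊕1⊕1 = 1
s16: b16⊕b17⊕b18⊕b19⊕b20⊕b21⊕b22⊕b23⊕b24⊕b25⊕b26⊕b27⊕b28⊕b29⊕b30⊕b31 = 0⊕1⊕1⊕1⊕0⊕0⊕1⊕0⊕1⊕1⊕1⊕0⊕0⊕0⊕1⊕1 = 1
Syndrome (s16...s1) = 11001 → position 25.
Flip bit 25: corrected codeword = 1110100000011110111001010100011
Data bits at positions 3,5,6,7,9,10,11,12,13,14,15,17,18,19,20,21,22,23,24,25,26,27,28,29,30,31: 11000001111111001010100011

11000001111111001010100011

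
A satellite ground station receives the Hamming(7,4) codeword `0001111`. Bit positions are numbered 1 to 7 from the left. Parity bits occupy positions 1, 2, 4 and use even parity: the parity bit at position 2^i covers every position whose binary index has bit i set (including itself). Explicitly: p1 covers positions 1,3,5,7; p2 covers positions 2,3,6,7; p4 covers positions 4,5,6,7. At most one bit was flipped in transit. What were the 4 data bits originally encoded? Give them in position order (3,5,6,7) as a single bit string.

0111

s1: b1⊕b3⊕b5⊕b7 = 0⊕0⊕1⊕1 = 0
s2: b2⊕b3⊕b6⊕b7 = 0⊕0⊕1⊕1 = 0
s4: b4⊕b5⊕b6⊕b7 = 1⊕1⊕1⊕1 = 0
Syndrome (s4...s1) = 000 → position 0 (no error).
No correction needed.
Data bits at positions 3,5,6,7: 0111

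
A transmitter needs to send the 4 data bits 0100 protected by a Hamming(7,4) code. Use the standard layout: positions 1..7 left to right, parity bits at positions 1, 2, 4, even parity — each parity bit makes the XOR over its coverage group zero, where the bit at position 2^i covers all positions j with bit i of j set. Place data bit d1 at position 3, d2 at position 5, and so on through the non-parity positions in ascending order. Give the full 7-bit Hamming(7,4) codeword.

1001100

Place data bits at non-power-of-two positions: b3=0, b5=1, b6=0, b7=0.
p1 = XOR of data positions {3,5,7} = 0⊕1⊕0 = 1
p2 = XOR of data positions {3,6,7} = 0⊕0⊕0 = 0
p4 = XOR of data positions {5,6,7} = 1⊕0⊕0 = 1
Codeword b1..b7 = 1001100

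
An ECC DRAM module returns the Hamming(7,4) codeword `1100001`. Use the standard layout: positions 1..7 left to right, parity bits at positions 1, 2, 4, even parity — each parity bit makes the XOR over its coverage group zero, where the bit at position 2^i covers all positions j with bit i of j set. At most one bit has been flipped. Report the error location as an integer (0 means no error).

s1: b1⊕b3⊕b5⊕b7 = 1⊕0⊕0⊕1 = 0
s2: b2⊕b3⊕b6⊕b7 = 1⊕0⊕0⊕1 = 0
s4: b4⊕b5⊕b6⊕b7 = 0⊕0⊕0⊕1 = 1
Syndrome (s4...s1) = 100 → position 4.

4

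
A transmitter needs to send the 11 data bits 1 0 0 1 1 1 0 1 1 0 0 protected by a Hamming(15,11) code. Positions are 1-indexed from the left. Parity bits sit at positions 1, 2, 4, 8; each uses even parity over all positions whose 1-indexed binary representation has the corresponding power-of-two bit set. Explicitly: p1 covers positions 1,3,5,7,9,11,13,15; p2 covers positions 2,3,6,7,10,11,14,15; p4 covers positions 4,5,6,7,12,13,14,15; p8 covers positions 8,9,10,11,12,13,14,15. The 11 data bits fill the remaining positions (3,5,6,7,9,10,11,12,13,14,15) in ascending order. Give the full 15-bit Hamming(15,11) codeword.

Place data bits at non-power-of-two positions: b3=1, b5=0, b6=0, b7=1, b9=1, b10=1, b11=0, b12=1, b13=1, b14=0, b15=0.
p1 = XOR of data positions {3,5,7,9,11,13,15} = 1⊕0⊕1⊕1⊕0⊕1⊕0 = 0
p2 = XOR of data positions {3,6,7,10,11,14,15} = 1⊕0⊕1⊕1⊕0⊕0⊕0 = 1
p4 = XOR of data positions {5,6,7,12,13,14,15} = 0⊕0⊕1⊕1⊕1⊕0⊕0 = 1
p8 = XOR of data positions {9,10,11,12,13,14,15} = 1⊕1⊕0⊕1⊕1⊕0⊕0 = 0
Codeword b1..b15 = 011100101101100

011100101101100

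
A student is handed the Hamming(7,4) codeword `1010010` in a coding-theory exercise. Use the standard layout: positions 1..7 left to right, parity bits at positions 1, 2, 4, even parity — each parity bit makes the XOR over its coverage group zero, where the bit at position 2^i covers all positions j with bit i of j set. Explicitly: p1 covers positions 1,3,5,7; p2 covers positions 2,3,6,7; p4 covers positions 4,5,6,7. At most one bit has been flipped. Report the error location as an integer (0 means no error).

4

s1: b1⊕b3⊕b5⊕b7 = 1⊕1⊕0⊕0 = 0
s2: b2⊕b3⊕b6⊕b7 = 0⊕1⊕1⊕0 = 0
s4: b4⊕b5⊕b6⊕b7 = 0⊕0⊕1⊕0 = 1
Syndrome (s4...s1) = 100 → position 4.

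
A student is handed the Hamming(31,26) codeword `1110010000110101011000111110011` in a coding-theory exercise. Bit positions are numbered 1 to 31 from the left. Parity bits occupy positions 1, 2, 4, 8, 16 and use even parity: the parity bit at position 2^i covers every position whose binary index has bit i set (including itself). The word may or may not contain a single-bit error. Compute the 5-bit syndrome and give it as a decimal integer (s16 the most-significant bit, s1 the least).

8

s1: b1⊕b3⊕b5⊕b7⊕b9⊕b11⊕b13⊕b15⊕b17⊕b19⊕b21⊕b23⊕b25⊕b27⊕b29⊕b31 = 1⊕1⊕0⊕0⊕0⊕1⊕0⊕0⊕0⊕1⊕0⊕1⊕1⊕1⊕0⊕1 = 0
s2: b2⊕b3⊕b6⊕b7⊕b10⊕b11⊕b14⊕b15⊕b18⊕b19⊕b22⊕b23⊕b26⊕b27⊕b30⊕b31 = 1⊕1⊕1⊕0⊕0⊕1⊕1⊕0⊕1⊕1⊕0⊕1⊕1⊕1⊕1⊕1 = 0
s4: b4⊕b5⊕b6⊕b7⊕b12⊕b13⊕b14⊕b15⊕b20⊕b21⊕b22⊕b23⊕b28⊕b29⊕b30⊕b31 = 0⊕0⊕1⊕0⊕1⊕0⊕1⊕0⊕0⊕0⊕0⊕1⊕0⊕0⊕1⊕1 = 0
s8: b8⊕b9⊕b10⊕b11⊕b12⊕b13⊕b14⊕b15⊕b24⊕b25⊕b26⊕b27⊕b28⊕b29⊕b30⊕b31 = 0⊕0⊕0⊕1⊕1⊕0⊕1⊕0⊕1⊕1⊕1⊕1⊕0⊕0⊕1⊕1 = 1
s16: b16⊕b17⊕b18⊕b19⊕b20⊕b21⊕b22⊕b23⊕b24⊕b25⊕b26⊕b27⊕b28⊕b29⊕b30⊕b31 = 1⊕0⊕1⊕1⊕0⊕0⊕0⊕1⊕1⊕1⊕1⊕1⊕0⊕0⊕1⊕1 = 0
Syndrome (s16...s1) = 01000 → position 8.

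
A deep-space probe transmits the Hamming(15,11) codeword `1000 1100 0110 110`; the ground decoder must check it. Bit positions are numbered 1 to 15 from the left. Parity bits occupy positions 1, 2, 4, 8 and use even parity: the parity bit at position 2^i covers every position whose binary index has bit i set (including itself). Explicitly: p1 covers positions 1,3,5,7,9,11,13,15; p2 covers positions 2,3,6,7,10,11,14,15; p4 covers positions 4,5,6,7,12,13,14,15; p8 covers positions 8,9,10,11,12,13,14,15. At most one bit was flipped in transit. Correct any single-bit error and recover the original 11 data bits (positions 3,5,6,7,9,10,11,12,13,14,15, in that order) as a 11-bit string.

s1: b1⊕b3⊕b5⊕b7⊕b9⊕b11⊕b13⊕b15 = 1⊕0⊕1⊕0⊕0⊕1⊕1⊕0 = 0
s2: b2⊕b3⊕b6⊕b7⊕b10⊕b11⊕b14⊕b15 = 0⊕0⊕1⊕0⊕1⊕1⊕1⊕0 = 0
s4: b4⊕b5⊕b6⊕b7⊕b12⊕b13⊕b14⊕b15 = 0⊕1⊕1⊕0⊕0⊕1⊕1⊕0 = 0
s8: b8⊕b9⊕b10⊕b11⊕b12⊕b13⊕b14⊕b15 = 0⊕0⊕1⊕1⊕0⊕1⊕1⊕0 = 0
Syndrome (s8...s1) = 0000 → position 0 (no error).
No correction needed.
Data bits at positions 3,5,6,7,9,10,11,12,13,14,15: 01100110110

01100110110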